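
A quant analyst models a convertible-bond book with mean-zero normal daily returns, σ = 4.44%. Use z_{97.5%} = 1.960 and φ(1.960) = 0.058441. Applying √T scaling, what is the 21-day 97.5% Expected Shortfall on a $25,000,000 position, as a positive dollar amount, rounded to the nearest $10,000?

σ_{21d} = 4.44% × √21 = 20.347%.
ES multiplier = φ(z)/(1−α) = 0.058441/0.025 = 2.338.
ES = 20.347% × 2.338 = 47.571%; on $25,000,000: $11,892,750.

$11,890,000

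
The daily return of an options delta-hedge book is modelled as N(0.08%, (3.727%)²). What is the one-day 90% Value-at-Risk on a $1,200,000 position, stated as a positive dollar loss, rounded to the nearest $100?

At 90% one-sided, z = 1.282.
VaR = −μ + z·σ = −(0.08%) + 1.282 × 3.727% = 4.698%.
On $1,200,000: 0.04698 × $1,200,000 = $56,376.

$56,400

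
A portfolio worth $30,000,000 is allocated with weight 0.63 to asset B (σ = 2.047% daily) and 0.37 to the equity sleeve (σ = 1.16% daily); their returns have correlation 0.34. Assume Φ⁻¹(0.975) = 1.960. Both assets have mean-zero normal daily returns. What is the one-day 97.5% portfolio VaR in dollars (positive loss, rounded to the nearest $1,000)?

$877,000

σ_p² = 0.63²·2.047² + 0.37²·1.16² + 2·0.34·0.63·0.37·2.047·1.16 = 2.2237 (%²).
σ_p = √2.2237 = 1.491%.
VaR = 1.960 × 1.491% = 2.922%; on $30,000,000 that is $876,600.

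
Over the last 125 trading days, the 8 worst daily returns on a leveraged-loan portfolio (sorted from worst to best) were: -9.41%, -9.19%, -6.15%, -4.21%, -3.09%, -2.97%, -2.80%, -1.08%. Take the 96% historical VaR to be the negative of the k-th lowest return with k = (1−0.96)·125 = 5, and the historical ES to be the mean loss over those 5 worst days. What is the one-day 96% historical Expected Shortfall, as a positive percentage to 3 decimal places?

The 5 worst returns sum to -32.05%.
ES = −(-32.05%) / 5 = 6.41% ≈ 6.410%.

6.410%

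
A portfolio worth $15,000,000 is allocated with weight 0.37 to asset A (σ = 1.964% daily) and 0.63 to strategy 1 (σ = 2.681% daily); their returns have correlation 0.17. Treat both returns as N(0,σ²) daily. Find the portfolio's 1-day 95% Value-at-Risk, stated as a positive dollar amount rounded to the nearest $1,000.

$481,000

σ_p² = 0.37²·1.964² + 0.63²·2.681² + 2·0.17·0.37·0.63·1.964·2.681 = 3.7982 (%²).
σ_p = √3.7982 = 1.949%.
At 95%, z = 1.645.
VaR = 1.645 × 1.949% = 3.206%; on $15,000,000 that is $480,900.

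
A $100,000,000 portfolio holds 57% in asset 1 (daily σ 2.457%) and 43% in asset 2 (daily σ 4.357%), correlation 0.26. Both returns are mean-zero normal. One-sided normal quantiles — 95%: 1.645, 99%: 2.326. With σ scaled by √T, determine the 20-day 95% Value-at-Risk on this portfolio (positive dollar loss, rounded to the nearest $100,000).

σ_p = √(0.57²·2.457² + 0.43²·4.357² + 2·0.26·0.57·0.43·2.457·4.357) = 2.615%.
σ_{20d} = 2.615% × √20 = 11.695%.
VaR = 1.645 × 11.695% = 19.238%; on $100,000,000 that is $19,238,000.

$19,200,000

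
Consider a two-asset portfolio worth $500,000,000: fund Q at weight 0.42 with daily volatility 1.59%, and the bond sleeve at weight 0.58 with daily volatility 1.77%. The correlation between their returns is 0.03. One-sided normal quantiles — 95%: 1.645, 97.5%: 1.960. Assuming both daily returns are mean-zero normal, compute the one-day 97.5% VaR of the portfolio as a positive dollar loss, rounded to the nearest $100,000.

σ_p² = 0.42²·1.59² + 0.58²·1.77² + 2·0.03·0.42·0.58·1.59·1.77 = 1.5410 (%²).
σ_p = √1.5410 = 1.241%.
VaR = 1.960 × 1.241% = 2.432%; on $500,000,000 that is $12,160,000.

$12,200,000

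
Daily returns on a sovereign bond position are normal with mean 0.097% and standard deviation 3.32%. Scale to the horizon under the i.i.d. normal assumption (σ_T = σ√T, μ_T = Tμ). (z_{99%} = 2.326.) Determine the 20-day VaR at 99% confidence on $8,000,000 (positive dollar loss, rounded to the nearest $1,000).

$2,608,000

σ_{20d} = 3.32% × √20 = 14.847%; μ_{20d} = 20 × 0.097% = 1.940%.
VaR = −(1.940%) + 2.326 × 14.847% = 32.594%.
On $8,000,000: 0.32594 × $8,000,000 = $2,607,520.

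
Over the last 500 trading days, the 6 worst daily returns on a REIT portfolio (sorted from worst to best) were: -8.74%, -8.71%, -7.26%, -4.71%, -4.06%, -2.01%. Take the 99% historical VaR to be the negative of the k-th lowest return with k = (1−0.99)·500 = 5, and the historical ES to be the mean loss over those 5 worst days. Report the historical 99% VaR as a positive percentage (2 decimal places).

k = 5; the 5th lowest return is -4.06%, so VaR = 4.06%.

4.06%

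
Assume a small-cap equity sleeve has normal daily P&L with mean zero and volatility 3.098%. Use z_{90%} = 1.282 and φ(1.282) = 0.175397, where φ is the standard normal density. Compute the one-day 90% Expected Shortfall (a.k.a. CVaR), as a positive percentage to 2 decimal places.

Tail multiplier: φ(z)/(1−α) = 0.175397 / 0.1 = 1.754.
ES = 3.098% × 1.754 = 5.434%.

5.43%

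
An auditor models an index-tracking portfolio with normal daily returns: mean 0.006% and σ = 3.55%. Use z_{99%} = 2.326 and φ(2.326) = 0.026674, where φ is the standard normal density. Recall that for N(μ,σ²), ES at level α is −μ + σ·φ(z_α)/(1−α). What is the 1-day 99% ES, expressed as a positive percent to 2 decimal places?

Tail multiplier: φ(z)/(1−α) = 0.026674 / 0.01 = 2.667.
ES = −(0.006%) + 3.55% × 2.667 = 9.462%.

9.46%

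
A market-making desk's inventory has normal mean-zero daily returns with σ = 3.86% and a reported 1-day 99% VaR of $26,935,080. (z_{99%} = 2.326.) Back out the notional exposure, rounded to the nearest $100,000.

VaR as a fraction of value: z·σ = 2.326 × 3.86% = 8.97836%.
Position = $26,935,080 / 0.0897836 = $300,000,000.

$300,000,000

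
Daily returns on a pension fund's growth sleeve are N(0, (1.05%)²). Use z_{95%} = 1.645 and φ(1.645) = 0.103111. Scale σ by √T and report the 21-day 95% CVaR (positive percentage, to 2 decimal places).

σ_{21d} = 1.05% × √21 = 4.812%.
ES multiplier = φ(z)/(1−α) = 0.103111/0.05 = 2.062.
ES = 4.812% × 2.062 = 9.922%.

9.92%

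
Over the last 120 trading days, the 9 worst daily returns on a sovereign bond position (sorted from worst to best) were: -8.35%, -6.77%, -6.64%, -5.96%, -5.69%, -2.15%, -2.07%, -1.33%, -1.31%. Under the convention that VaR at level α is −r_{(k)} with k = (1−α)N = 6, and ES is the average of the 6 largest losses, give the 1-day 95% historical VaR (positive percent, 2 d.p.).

2.15%

k = 6; the 6th lowest return is -2.15%, so VaR = 2.15%.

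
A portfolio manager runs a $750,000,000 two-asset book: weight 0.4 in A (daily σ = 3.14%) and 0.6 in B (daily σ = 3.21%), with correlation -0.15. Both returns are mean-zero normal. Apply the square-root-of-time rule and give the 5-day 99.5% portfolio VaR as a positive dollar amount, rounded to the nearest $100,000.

σ_p = √(0.4²·3.14² + 0.6²·3.21² + 2·-0.15·0.4·0.6·3.14·3.21) = 2.136%.
σ_{5d} = 2.136% × √5 = 4.776%.
z(99.5%) = 2.576.
VaR = 2.576 × 4.776% = 12.303%; on $750,000,000 that is $92,272,500.

$92,300,000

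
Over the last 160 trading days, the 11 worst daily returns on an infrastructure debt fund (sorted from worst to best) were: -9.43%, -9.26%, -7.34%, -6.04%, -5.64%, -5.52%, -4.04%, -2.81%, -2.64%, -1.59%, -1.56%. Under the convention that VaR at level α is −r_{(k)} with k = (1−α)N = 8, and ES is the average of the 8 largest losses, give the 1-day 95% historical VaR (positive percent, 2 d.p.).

k = 8; the 8th lowest return is -2.81%, so VaR = 2.81%.

2.81%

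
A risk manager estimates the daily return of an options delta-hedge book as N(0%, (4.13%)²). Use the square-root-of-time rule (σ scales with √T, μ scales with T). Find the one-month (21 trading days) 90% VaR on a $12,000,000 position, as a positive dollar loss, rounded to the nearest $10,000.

At 90%, z = 1.282.
σ_{21d} = 4.13% × √21 = 18.926%.
VaR = 1.282 × 18.926% = 24.263%.
On $12,000,000: 0.24263 × $12,000,000 = $2,911,560.

$2,910,000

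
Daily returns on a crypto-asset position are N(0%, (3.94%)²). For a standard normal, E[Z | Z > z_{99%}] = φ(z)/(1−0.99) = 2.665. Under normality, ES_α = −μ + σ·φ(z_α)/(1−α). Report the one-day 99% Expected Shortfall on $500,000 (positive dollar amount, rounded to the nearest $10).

ES = 3.94% × 2.665 = 10.500%.
On $500,000: 0.10500 × $500,000 = $52,500.

$52,500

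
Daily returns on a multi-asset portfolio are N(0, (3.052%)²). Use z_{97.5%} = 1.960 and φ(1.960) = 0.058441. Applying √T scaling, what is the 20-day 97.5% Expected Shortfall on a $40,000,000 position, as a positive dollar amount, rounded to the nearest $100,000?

σ_{20d} = 3.052% × √20 = 13.649%.
ES multiplier = φ(z)/(1−α) = 0.058441/0.025 = 2.338.
ES = 13.649% × 2.338 = 31.911%; on $40,000,000: $12,764,400.

$12,800,000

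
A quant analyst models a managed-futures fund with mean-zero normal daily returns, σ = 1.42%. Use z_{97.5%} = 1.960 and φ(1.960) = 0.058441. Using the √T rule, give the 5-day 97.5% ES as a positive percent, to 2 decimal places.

σ_{5d} = 1.42% × √5 = 3.175%.
ES multiplier = φ(z)/(1−α) = 0.058441/0.025 = 2.338.
ES = 3.175% × 2.338 = 7.423%.

7.42%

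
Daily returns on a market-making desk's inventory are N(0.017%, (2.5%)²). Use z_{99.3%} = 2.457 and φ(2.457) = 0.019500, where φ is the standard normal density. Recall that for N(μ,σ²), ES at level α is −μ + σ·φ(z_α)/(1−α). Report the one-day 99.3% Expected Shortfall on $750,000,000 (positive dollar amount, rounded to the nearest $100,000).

$52,100,000

Tail multiplier: φ(z)/(1−α) = 0.019500 / 0.007 = 2.786.
ES = −(0.017%) + 2.5% × 2.786 = 6.948%.
On $750,000,000: 0.06948 × $750,000,000 = $52,110,000.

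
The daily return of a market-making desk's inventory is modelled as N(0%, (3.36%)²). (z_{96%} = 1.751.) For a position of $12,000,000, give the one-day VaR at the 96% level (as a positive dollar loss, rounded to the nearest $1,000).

$706,000

VaR = z·σ = 1.751 × 3.36% = 5.883%.
On $12,000,000: 0.05883 × $12,000,000 = $705,960.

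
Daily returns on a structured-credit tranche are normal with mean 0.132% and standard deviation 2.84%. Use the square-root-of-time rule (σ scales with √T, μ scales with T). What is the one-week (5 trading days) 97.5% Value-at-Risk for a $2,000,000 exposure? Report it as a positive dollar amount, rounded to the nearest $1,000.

At 97.5%, z = 1.960.
σ_{5d} = 2.84% × √5 = 6.350%; μ_{5d} = 5 × 0.132% = 0.660%.
VaR = −(0.660%) + 1.960 × 6.350% = 11.786%.
On $2,000,000: 0.11786 × $2,000,000 = $235,720.

$236,000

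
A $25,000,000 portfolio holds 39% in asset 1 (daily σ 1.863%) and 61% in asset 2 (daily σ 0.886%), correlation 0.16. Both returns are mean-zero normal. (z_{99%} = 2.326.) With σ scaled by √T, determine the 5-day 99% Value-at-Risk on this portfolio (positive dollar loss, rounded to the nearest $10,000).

$1,260,000

σ_p = √(0.39²·1.863² + 0.61²·0.886² + 2·0.16·0.39·0.61·1.863·0.886) = 0.972%.
σ_{5d} = 0.972% × √5 = 2.173%.
VaR = 2.326 × 2.173% = 5.054%; on $25,000,000 that is $1,263,500.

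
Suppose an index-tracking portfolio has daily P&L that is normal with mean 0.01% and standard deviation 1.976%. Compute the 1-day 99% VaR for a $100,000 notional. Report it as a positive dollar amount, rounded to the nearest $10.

$4,590

At 99% one-sided, z = 2.326.
VaR = −μ + z·σ = −(0.01%) + 2.326 × 1.976% = 4.586%.
On $100,000: 0.04586 × $100,000 = $4,586.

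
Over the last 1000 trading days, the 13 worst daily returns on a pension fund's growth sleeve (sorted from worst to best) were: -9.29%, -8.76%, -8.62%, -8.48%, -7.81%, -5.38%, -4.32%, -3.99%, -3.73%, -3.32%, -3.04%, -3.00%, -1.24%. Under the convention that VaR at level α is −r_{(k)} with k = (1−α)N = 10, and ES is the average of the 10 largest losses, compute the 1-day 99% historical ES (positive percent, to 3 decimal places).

6.370%

The 10 worst returns sum to -63.70%.
ES = −(-63.70%) / 10 = 6.37% ≈ 6.370%.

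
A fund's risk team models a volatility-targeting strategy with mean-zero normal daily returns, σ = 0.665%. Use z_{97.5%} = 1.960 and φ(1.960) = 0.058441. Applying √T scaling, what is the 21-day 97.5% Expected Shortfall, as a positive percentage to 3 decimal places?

σ_{21d} = 0.665% × √21 = 3.047%.
ES multiplier = φ(z)/(1−α) = 0.058441/0.025 = 2.338.
ES = 3.047% × 2.338 = 7.124%.

7.124%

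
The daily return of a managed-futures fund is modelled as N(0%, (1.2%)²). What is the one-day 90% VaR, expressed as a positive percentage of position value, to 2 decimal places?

1.54%

At 90% one-sided, z = 1.282.
VaR = z·σ = 1.282 × 1.2% = 1.538%.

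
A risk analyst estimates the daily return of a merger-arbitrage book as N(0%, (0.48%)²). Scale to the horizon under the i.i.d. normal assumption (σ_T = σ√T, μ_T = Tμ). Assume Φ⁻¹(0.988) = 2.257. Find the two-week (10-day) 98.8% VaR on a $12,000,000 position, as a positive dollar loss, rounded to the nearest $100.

σ_{10d} = 0.48% × √10 = 1.518%.
VaR = 2.257 × 1.518% = 3.426%.
On $12,000,000: 0.03426 × $12,000,000 = $411,120.

$411,100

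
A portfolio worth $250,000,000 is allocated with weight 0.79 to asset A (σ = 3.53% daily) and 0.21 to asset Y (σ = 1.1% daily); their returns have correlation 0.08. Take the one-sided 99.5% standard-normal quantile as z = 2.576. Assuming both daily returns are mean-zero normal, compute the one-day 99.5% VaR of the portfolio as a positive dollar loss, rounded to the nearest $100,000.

$18,100,000

σ_p² = 0.79²·3.53² + 0.21²·1.1² + 2·0.08·0.79·0.21·3.53·1.1 = 7.9333 (%²).
σ_p = √7.9333 = 2.817%.
VaR = 2.576 × 2.817% = 7.257%; on $250,000,000 that is $18,142,500.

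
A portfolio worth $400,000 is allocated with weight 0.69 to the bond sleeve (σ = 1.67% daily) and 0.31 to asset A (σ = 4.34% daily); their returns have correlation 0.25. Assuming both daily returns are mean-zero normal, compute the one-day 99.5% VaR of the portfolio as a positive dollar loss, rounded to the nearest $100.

$20,400

σ_p² = 0.69²·1.67² + 0.31²·4.34² + 2·0.25·0.69·0.31·1.67·4.34 = 3.9130 (%²).
σ_p = √3.9130 = 1.978%.
At 99.5%, z = 2.576.
VaR = 2.576 × 1.978% = 5.095%; on $400,000 that is $20,380.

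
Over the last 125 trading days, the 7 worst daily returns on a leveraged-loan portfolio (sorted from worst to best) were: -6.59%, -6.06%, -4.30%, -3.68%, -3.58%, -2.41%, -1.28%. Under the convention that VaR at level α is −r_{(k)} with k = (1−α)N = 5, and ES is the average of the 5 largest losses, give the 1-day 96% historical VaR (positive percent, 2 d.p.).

3.58%

k = 5; the 5th lowest return is -3.58%, so VaR = 3.58%.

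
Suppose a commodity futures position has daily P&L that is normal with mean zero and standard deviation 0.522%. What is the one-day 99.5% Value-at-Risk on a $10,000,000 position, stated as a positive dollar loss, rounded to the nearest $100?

At 99.5% one-sided, z = 2.576.
VaR = z·σ = 2.576 × 0.522% = 1.345%.
On $10,000,000: 0.01345 × $10,000,000 = $134,500.

$134,500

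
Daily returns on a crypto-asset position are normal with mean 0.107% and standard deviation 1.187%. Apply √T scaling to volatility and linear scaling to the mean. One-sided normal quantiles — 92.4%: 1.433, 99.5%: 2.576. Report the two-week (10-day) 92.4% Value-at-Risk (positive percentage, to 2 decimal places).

4.31%

σ_{10d} = 1.187% × √10 = 3.754%; μ_{10d} = 10 × 0.107% = 1.070%.
VaR = −(1.070%) + 1.433 × 3.754% = 4.309%.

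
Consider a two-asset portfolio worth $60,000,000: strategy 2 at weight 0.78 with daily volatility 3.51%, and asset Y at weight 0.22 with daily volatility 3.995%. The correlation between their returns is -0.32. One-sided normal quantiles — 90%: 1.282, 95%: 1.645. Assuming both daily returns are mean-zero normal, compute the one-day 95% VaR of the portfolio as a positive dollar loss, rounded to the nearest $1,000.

$2,560,000

σ_p² = 0.78²·3.51² + 0.22²·3.995² + 2·-0.32·0.78·0.22·3.51·3.995 = 6.7280 (%²).
σ_p = √6.7280 = 2.594%.
VaR = 1.645 × 2.594% = 4.267%; on $60,000,000 that is $2,560,200.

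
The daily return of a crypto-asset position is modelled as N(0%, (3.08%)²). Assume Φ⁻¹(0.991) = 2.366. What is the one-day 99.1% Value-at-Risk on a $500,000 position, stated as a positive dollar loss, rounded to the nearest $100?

$36,400

VaR = z·σ = 2.366 × 3.08% = 7.287%.
On $500,000: 0.07287 × $500,000 = $36,435.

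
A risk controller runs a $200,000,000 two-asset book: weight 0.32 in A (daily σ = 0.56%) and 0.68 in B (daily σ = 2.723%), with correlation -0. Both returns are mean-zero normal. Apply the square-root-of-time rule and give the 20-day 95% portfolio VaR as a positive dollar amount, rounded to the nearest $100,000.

$27,400,000

σ_p = √(0.32²·0.56² + 0.68²·2.723² + 2·-0·0.32·0.68·0.56·2.723) = 1.860%.
σ_{20d} = 1.860% × √20 = 8.318%.
z(95%) = 1.645.
VaR = 1.645 × 8.318% = 13.683%; on $200,000,000 that is $27,366,000.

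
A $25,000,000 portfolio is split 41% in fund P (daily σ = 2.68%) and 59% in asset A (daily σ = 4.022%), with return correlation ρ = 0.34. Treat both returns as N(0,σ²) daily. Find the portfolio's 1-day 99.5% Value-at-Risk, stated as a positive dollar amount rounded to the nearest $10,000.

$1,890,000

σ_p² = 0.41²·2.68² + 0.59²·4.022² + 2·0.34·0.41·0.59·2.68·4.022 = 8.6114 (%²).
σ_p = √8.6114 = 2.935%.
At 99.5%, z = 2.576.
VaR = 2.576 × 2.935% = 7.561%; on $25,000,000 that is $1,890,250.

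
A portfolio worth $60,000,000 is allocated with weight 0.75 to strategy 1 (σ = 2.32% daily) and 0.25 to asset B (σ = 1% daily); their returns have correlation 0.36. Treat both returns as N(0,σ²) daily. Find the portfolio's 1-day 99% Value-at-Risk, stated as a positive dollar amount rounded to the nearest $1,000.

σ_p² = 0.75²·2.32² + 0.25²·1² + 2·0.36·0.75·0.25·2.32·1 = 3.4033 (%²).
σ_p = √3.4033 = 1.845%.
At 99%, z = 2.326.
VaR = 2.326 × 1.845% = 4.291%; on $60,000,000 that is $2,574,600.

$2,575,000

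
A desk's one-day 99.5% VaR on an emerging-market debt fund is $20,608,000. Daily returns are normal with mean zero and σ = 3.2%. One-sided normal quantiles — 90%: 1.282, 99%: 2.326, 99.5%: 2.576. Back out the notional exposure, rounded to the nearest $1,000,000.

$250,000,000

VaR as a fraction of value: z·σ = 2.576 × 3.2% = 8.2432%.
Position = $20,608,000 / 0.082432 = $250,000,000.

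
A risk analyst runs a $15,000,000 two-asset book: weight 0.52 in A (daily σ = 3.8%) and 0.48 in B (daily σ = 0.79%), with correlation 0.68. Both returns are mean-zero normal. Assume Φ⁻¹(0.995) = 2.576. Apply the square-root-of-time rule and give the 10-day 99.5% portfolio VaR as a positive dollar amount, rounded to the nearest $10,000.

σ_p = √(0.52²·3.8² + 0.48²·0.79² + 2·0.68·0.52·0.48·3.8·0.79) = 2.251%.
σ_{10d} = 2.251% × √10 = 7.118%.
VaR = 2.576 × 7.118% = 18.336%; on $15,000,000 that is $2,750,400.

$2,750,000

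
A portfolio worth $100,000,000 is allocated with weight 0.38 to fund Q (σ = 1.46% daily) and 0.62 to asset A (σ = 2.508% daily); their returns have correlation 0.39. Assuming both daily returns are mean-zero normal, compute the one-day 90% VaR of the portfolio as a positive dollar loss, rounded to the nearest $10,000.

σ_p² = 0.38²·1.46² + 0.62²·2.508² + 2·0.39·0.38·0.62·1.46·2.508 = 3.3986 (%²).
σ_p = √3.3986 = 1.844%.
At 90%, z = 1.282.
VaR = 1.282 × 1.844% = 2.364%; on $100,000,000 that is $2,364,000.

$2,360,000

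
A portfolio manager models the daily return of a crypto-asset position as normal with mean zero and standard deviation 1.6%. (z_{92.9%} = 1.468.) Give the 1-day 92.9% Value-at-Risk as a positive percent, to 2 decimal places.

VaR = z·σ = 1.468 × 1.6% = 2.349%.

2.35%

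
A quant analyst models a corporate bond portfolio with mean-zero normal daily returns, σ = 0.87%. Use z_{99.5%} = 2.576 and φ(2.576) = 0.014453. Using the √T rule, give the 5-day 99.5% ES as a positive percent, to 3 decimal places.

σ_{5d} = 0.87% × √5 = 1.945%.
ES multiplier = φ(z)/(1−α) = 0.014453/0.005 = 2.891.
ES = 1.945% × 2.891 = 5.623%.

5.623%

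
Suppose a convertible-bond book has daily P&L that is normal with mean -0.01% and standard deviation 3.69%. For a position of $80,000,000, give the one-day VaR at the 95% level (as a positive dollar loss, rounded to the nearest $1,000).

At 95% one-sided, z = 1.645.
VaR = −μ + z·σ = −(-0.01%) + 1.645 × 3.69% = 6.080%.
On $80,000,000: 0.06080 × $80,000,000 = $4,864,000.

$4,864,000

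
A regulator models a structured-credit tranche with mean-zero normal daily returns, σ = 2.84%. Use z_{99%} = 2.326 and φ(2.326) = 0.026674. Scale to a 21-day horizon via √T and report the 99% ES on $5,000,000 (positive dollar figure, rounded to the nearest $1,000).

$1,736,000

σ_{21d} = 2.84% × √21 = 13.015%.
ES multiplier = φ(z)/(1−α) = 0.026674/0.01 = 2.667.
ES = 13.015% × 2.667 = 34.711%; on $5,000,000: $1,735,550.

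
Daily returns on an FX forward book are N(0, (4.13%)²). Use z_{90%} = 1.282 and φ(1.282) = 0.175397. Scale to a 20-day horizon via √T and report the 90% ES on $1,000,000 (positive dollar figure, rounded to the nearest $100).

$324,000

σ_{20d} = 4.13% × √20 = 18.470%.
ES multiplier = φ(z)/(1−α) = 0.175397/0.1 = 1.754.
ES = 18.470% × 1.754 = 32.396%; on $1,000,000: $323,960.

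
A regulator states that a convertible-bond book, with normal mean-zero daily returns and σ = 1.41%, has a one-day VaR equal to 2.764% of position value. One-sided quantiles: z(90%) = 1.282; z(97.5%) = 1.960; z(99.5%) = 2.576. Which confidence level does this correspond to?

97.5%

Implied z = VaR/σ = 2.764 / 1.41 = 1.960.
This matches z(97.5%) = 1.960.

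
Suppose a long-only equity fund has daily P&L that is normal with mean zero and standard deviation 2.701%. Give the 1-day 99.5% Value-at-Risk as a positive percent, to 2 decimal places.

6.96%

At 99.5% one-sided, z = 2.576.
VaR = z·σ = 2.576 × 2.701% = 6.958%.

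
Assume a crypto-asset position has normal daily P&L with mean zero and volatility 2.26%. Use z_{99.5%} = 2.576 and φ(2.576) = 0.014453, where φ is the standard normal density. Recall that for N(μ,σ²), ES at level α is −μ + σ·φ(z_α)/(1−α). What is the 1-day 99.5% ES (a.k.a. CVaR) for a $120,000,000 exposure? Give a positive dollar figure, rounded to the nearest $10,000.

$7,840,000

Tail multiplier: φ(z)/(1−α) = 0.014453 / 0.005 = 2.891.
ES = 2.26% × 2.891 = 6.534%.
On $120,000,000: 0.06534 × $120,000,000 = $7,840,800.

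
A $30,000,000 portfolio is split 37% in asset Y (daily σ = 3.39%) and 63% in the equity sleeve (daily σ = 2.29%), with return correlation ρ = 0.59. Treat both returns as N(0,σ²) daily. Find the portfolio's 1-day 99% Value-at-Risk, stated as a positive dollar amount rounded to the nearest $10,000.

$1,680,000

σ_p² = 0.37²·3.39² + 0.63²·2.29² + 2·0.59·0.37·0.63·3.39·2.29 = 5.7900 (%²).
σ_p = √5.7900 = 2.406%.
At 99%, z = 2.326.
VaR = 2.326 × 2.406% = 5.596%; on $30,000,000 that is $1,678,800.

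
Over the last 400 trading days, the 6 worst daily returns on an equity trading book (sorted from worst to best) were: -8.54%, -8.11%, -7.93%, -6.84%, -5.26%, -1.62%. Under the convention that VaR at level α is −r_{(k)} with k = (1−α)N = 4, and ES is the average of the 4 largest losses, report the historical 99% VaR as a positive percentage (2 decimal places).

6.84%

k = 4; the 4th lowest return is -6.84%, so VaR = 6.84%.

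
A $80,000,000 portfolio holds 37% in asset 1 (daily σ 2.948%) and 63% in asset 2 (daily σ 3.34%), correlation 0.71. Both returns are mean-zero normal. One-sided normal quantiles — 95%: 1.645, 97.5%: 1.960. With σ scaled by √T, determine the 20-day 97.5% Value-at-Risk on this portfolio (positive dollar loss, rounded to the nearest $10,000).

σ_p = √(0.37²·2.948² + 0.63²·3.34² + 2·0.71·0.37·0.63·2.948·3.34) = 2.979%.
σ_{20d} = 2.979% × √20 = 13.322%.
VaR = 1.960 × 13.322% = 26.111%; on $80,000,000 that is $20,888,800.

$20,890,000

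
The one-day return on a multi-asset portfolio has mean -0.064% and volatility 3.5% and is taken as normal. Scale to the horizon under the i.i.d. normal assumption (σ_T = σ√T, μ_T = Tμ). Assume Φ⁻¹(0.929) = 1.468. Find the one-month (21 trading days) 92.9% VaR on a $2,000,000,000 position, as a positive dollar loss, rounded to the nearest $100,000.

σ_{21d} = 3.5% × √21 = 16.039%; μ_{21d} = 21 × -0.064% = -1.344%.
VaR = −(-1.344%) + 1.468 × 16.039% = 24.889%.
On $2,000,000,000: 0.24889 × $2,000,000,000 = $497,780,000.

$497,800,000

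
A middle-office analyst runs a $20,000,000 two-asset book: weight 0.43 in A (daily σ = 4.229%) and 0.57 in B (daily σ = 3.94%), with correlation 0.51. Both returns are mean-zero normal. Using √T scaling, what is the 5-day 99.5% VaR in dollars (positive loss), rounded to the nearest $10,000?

σ_p = √(0.43²·4.229² + 0.57²·3.94² + 2·0.51·0.43·0.57·4.229·3.94) = 3.538%.
σ_{5d} = 3.538% × √5 = 7.911%.
z(99.5%) = 2.576.
VaR = 2.576 × 7.911% = 20.379%; on $20,000,000 that is $4,075,800.

$4,080,000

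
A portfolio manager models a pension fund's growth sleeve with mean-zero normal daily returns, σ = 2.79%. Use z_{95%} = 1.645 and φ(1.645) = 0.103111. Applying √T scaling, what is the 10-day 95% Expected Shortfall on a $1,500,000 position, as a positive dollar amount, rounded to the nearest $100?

$272,900

σ_{10d} = 2.79% × √10 = 8.823%.
ES multiplier = φ(z)/(1−α) = 0.103111/0.05 = 2.062.
ES = 8.823% × 2.062 = 18.193%; on $1,500,000: $272,895.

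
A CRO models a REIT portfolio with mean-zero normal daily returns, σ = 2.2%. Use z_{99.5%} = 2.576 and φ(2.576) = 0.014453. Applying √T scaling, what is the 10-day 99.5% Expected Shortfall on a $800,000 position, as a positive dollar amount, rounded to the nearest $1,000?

σ_{10d} = 2.2% × √10 = 6.957%.
ES multiplier = φ(z)/(1−α) = 0.014453/0.005 = 2.891.
ES = 6.957% × 2.891 = 20.113%; on $800,000: $160,904.

$161,000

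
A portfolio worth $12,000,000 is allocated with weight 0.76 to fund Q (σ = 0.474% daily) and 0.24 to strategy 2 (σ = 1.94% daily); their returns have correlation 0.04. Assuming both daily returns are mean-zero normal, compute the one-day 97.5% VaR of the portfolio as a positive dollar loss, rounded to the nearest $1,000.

$141,000

σ_p² = 0.76²·0.474² + 0.24²·1.94² + 2·0.04·0.76·0.24·0.474·1.94 = 0.3600 (%²).
σ_p = √0.3600 = 0.600%.
At 97.5%, z = 1.960.
VaR = 1.960 × 0.600% = 1.176%; on $12,000,000 that is $141,120.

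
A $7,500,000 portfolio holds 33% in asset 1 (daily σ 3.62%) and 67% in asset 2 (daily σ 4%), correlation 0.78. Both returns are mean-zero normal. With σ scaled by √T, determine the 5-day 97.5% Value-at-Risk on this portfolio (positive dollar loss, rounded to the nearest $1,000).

σ_p = √(0.33²·3.62² + 0.67²·4² + 2·0.78·0.33·0.67·3.62·4) = 3.688%.
σ_{5d} = 3.688% × √5 = 8.247%.
z(97.5%) = 1.960.
VaR = 1.960 × 8.247% = 16.164%; on $7,500,000 that is $1,212,300.

$1,212,000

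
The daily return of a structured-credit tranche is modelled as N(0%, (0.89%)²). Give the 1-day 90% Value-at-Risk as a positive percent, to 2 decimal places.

At 90% one-sided, z = 1.282.
VaR = z·σ = 1.282 × 0.89% = 1.141%.

1.14%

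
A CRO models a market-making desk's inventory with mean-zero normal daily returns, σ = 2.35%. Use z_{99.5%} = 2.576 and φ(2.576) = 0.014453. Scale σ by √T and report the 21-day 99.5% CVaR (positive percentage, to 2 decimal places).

σ_{21d} = 2.35% × √21 = 10.769%.
ES multiplier = φ(z)/(1−α) = 0.014453/0.005 = 2.891.
ES = 10.769% × 2.891 = 31.133%.

31.13%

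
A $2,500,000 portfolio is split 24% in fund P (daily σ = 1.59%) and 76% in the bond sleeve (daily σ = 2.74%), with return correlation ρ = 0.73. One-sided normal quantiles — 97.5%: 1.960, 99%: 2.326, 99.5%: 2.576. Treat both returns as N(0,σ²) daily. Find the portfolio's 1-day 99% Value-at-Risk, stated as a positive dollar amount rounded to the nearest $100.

σ_p² = 0.24²·1.59² + 0.76²·2.74² + 2·0.73·0.24·0.76·1.59·2.74 = 5.6422 (%²).
σ_p = √5.6422 = 2.375%.
VaR = 2.326 × 2.375% = 5.524%; on $2,500,000 that is $138,100.

$138,100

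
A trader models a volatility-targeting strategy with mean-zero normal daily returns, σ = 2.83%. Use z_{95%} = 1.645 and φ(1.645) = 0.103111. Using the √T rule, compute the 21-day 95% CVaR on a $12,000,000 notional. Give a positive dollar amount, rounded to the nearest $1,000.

σ_{21d} = 2.83% × √21 = 12.969%.
ES multiplier = φ(z)/(1−α) = 0.103111/0.05 = 2.062.
ES = 12.969% × 2.062 = 26.742%; on $12,000,000: $3,209,040.

$3,209,000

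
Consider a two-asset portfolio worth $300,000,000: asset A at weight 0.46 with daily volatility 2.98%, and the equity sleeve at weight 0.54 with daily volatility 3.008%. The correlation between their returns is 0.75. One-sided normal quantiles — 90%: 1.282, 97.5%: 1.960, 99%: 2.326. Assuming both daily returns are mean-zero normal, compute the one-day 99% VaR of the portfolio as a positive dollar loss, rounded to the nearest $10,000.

σ_p² = 0.46²·2.98² + 0.54²·3.008² + 2·0.75·0.46·0.54·2.98·3.008 = 7.8574 (%²).
σ_p = √7.8574 = 2.803%.
VaR = 2.326 × 2.803% = 6.520%; on $300,000,000 that is $19,560,000.

$19,560,000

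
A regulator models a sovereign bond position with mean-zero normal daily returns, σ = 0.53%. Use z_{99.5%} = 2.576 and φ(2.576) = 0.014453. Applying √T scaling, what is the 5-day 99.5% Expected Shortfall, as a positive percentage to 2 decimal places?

σ_{5d} = 0.53% × √5 = 1.185%.
ES multiplier = φ(z)/(1−α) = 0.014453/0.005 = 2.891.
ES = 1.185% × 2.891 = 3.426%.

3.43%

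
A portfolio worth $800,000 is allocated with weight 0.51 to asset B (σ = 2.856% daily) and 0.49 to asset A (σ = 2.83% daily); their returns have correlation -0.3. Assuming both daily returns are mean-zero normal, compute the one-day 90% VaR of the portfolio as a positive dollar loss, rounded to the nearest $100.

σ_p² = 0.51²·2.856² + 0.49²·2.83² + 2·-0.3·0.51·0.49·2.856·2.83 = 2.8326 (%²).
σ_p = √2.8326 = 1.683%.
At 90%, z = 1.282.
VaR = 1.282 × 1.683% = 2.158%; on $800,000 that is $17,264.

$17,300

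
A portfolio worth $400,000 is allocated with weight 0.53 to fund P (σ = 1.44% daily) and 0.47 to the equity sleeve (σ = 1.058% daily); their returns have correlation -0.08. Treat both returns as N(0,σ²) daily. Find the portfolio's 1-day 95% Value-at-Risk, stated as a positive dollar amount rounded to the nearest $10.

σ_p² = 0.53²·1.44² + 0.47²·1.058² + 2·-0.08·0.53·0.47·1.44·1.058 = 0.7690 (%²).
σ_p = √0.7690 = 0.877%.
At 95%, z = 1.645.
VaR = 1.645 × 0.877% = 1.443%; on $400,000 that is $5,772.

$5,770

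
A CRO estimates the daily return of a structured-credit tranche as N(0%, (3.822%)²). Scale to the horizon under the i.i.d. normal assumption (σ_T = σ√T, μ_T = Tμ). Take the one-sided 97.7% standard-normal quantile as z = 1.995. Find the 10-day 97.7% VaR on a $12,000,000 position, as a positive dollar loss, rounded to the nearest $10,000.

σ_{10d} = 3.822% × √10 = 12.086%.
VaR = 1.995 × 12.086% = 24.112%.
On $12,000,000: 0.24112 × $12,000,000 = $2,893,440.

$2,890,000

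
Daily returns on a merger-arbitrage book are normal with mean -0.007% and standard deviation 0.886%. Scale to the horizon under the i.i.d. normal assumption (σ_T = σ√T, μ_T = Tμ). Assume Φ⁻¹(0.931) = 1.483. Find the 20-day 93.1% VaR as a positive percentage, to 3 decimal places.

σ_{20d} = 0.886% × √20 = 3.962%; μ_{20d} = 20 × -0.007% = -0.140%.
VaR = −(-0.140%) + 1.483 × 3.962% = 6.016%.

6.016%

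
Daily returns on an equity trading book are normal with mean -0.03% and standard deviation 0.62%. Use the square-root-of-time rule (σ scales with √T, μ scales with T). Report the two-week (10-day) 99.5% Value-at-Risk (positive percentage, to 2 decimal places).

5.35%

At 99.5%, z = 2.576.
σ_{10d} = 0.62% × √10 = 1.961%; μ_{10d} = 10 × -0.03% = -0.300%.
VaR = −(-0.300%) + 2.576 × 1.961% = 5.352%.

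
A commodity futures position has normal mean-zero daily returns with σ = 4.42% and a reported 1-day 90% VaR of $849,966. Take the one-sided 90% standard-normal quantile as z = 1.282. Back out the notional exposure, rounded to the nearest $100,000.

$15,000,000

VaR as a fraction of value: z·σ = 1.282 × 4.42% = 5.66644%.
Position = $849,966 / 0.0566644 = $15,000,000.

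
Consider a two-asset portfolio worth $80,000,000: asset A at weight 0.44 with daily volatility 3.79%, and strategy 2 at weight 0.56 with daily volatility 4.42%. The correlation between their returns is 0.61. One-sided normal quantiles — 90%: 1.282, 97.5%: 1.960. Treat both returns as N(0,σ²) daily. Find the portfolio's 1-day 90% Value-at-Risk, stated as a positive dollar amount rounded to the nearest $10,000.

$3,830,000

σ_p² = 0.44²·3.79² + 0.56²·4.42² + 2·0.61·0.44·0.56·3.79·4.42 = 13.9432 (%²).
σ_p = √13.9432 = 3.734%.
VaR = 1.282 × 3.734% = 4.787%; on $80,000,000 that is $3,829,600.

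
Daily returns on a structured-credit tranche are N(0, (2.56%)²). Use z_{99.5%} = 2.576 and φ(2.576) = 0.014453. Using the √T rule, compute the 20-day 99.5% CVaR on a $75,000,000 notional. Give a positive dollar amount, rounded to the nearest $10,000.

$24,820,000

σ_{20d} = 2.56% × √20 = 11.449%.
ES multiplier = φ(z)/(1−α) = 0.014453/0.005 = 2.891.
ES = 11.449% × 2.891 = 33.099%; on $75,000,000: $24,824,250.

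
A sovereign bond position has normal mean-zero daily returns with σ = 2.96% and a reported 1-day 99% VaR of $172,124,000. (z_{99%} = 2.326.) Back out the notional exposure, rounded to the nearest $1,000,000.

VaR as a fraction of value: z·σ = 2.326 × 2.96% = 6.88496%.
Position = $172,124,000 / 0.0688496 = $2,500,000,000.

$2,500,000,000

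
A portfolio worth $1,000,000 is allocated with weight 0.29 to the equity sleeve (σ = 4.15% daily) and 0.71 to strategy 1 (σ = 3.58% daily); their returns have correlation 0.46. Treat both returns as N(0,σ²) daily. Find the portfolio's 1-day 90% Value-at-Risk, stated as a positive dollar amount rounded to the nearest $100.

$42,000

σ_p² = 0.29²·4.15² + 0.71²·3.58² + 2·0.46·0.29·0.71·4.15·3.58 = 10.7235 (%²).
σ_p = √10.7235 = 3.275%.
At 90%, z = 1.282.
VaR = 1.282 × 3.275% = 4.199%; on $1,000,000 that is $41,990.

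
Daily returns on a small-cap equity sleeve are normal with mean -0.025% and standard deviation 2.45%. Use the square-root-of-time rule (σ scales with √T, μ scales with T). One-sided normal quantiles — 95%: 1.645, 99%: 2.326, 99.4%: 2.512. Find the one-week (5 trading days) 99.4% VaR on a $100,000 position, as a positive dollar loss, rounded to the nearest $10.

σ_{5d} = 2.45% × √5 = 5.478%; μ_{5d} = 5 × -0.025% = -0.125%.
VaR = −(-0.125%) + 2.512 × 5.478% = 13.886%.
On $100,000: 0.13886 × $100,000 = $13,886.

$13,890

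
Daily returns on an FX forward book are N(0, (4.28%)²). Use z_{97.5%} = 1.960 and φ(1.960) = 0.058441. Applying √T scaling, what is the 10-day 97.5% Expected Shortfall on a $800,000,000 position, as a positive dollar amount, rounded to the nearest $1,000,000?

σ_{10d} = 4.28% × √10 = 13.535%.
ES multiplier = φ(z)/(1−α) = 0.058441/0.025 = 2.338.
ES = 13.535% × 2.338 = 31.645%; on $800,000,000: $253,160,000.

$253,000,000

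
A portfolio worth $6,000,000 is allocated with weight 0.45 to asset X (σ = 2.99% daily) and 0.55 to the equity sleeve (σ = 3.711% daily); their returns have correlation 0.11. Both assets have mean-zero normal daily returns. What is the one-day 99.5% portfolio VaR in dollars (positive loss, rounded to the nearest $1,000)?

σ_p² = 0.45²·2.99² + 0.55²·3.711² + 2·0.11·0.45·0.55·2.99·3.711 = 6.5804 (%²).
σ_p = √6.5804 = 2.565%.
At 99.5%, z = 2.576.
VaR = 2.576 × 2.565% = 6.607%; on $6,000,000 that is $396,420.

$396,000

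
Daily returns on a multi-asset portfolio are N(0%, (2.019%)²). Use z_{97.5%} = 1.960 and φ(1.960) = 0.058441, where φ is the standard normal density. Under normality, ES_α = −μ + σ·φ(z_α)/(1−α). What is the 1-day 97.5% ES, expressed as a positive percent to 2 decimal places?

Tail multiplier: φ(z)/(1−α) = 0.058441 / 0.025 = 2.338.
ES = 2.019% × 2.338 = 4.720%.

4.72%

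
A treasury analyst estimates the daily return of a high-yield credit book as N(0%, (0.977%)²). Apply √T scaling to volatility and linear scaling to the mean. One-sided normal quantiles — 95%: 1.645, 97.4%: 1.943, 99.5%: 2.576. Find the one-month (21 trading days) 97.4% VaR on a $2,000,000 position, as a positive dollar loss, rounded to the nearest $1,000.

σ_{21d} = 0.977% × √21 = 4.477%.
VaR = 1.943 × 4.477% = 8.699%.
On $2,000,000: 0.08699 × $2,000,000 = $173,980.

$174,000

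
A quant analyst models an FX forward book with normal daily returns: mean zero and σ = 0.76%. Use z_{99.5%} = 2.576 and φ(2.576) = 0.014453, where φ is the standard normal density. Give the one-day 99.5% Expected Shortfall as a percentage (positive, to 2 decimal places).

2.20%

Tail multiplier: φ(z)/(1−α) = 0.014453 / 0.005 = 2.891.
ES = 0.76% × 2.891 = 2.197%.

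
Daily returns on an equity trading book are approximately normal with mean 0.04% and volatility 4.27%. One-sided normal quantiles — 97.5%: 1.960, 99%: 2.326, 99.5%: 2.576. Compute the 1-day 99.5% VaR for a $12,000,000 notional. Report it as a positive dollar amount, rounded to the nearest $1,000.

$1,315,000

VaR = −μ + z·σ = −(0.04%) + 2.576 × 4.27% = 10.960%.
On $12,000,000: 0.10960 × $12,000,000 = $1,315,200.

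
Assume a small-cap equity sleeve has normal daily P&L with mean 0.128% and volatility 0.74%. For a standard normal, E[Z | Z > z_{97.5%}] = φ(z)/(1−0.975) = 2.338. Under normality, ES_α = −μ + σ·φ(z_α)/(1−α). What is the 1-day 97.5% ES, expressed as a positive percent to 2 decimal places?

1.60%

ES = −(0.128%) + 0.74% × 2.338 = 1.602%.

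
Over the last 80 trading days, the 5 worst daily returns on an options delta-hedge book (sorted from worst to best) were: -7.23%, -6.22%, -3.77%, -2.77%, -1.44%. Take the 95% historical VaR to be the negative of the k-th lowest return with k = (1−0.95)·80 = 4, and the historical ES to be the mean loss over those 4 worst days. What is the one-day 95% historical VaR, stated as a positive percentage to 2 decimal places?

k = 4; the 4th lowest return is -2.77%, so VaR = 2.77%.

2.77%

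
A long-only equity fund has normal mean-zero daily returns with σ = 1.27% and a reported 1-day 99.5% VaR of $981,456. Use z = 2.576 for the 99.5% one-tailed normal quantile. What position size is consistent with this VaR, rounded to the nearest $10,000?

VaR as a fraction of value: z·σ = 2.576 × 1.27% = 3.27152%.
Position = $981,456 / 0.0327152 = $30,000,000.

$30,000,000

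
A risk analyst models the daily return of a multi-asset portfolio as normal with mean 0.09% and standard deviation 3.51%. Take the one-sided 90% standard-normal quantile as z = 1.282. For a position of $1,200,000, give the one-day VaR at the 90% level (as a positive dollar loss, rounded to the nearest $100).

$52,900

VaR = −μ + z·σ = −(0.09%) + 1.282 × 3.51% = 4.410%.
On $1,200,000: 0.04410 × $1,200,000 = $52,920.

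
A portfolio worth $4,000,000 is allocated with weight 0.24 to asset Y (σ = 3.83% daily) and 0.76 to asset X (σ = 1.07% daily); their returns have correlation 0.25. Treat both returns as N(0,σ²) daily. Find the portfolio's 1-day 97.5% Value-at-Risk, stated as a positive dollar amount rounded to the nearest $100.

σ_p² = 0.24²·3.83² + 0.76²·1.07² + 2·0.25·0.24·0.76·3.83·1.07 = 1.8800 (%²).
σ_p = √1.8800 = 1.371%.
At 97.5%, z = 1.960.
VaR = 1.960 × 1.371% = 2.687%; on $4,000,000 that is $107,480.

$107,500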